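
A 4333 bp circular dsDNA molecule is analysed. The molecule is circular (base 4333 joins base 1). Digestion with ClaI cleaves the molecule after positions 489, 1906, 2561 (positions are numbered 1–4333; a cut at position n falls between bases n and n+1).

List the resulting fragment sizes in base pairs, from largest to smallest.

Circular molecule, 3 cuts → 3 fragments:
  1906 − 489 = 1417 bp
  2561 − 1906 = 655 bp
  wrap: 4333 − 2561 + 489 = 2261 bp
Sorted largest to smallest: 2261, 1417, 655 bp.

2261, 1417, 655 bp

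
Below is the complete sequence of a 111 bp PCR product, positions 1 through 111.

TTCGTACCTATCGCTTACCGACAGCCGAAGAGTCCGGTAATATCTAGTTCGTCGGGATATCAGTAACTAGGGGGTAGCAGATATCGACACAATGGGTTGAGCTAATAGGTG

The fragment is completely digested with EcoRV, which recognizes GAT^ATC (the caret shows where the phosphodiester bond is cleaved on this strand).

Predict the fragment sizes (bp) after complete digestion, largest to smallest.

58, 29, 24 bp

EcoRV sites (GATATC) start at positions 56, 80.
EcoRV cuts after base 3 of each site, so after positions 58, 82.
Linear molecule, 2 cuts → 3 fragments:
  1–58 → 58 bp
  59–82 → 24 bp
  83–111 → 29 bp
Sorted largest to smallest: 58, 29, 24 bp.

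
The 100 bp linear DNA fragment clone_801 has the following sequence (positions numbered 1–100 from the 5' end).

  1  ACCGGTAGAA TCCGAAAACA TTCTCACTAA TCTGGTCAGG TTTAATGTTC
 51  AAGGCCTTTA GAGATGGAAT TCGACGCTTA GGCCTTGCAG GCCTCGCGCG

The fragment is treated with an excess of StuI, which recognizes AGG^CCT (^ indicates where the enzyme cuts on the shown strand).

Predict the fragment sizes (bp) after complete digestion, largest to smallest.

54, 28, 9, 9 bp

StuI sites (AGGCCT) start at positions 52, 80, 89.
StuI cuts after base 3 of each site, so after positions 54, 82, 91.
Linear molecule, 3 cuts → 4 fragments:
  1–54 → 54 bp
  55–82 → 28 bp
  83–91 → 9 bp
  92–100 → 9 bp
Sorted largest to smallest: 54, 28, 9, 9 bp.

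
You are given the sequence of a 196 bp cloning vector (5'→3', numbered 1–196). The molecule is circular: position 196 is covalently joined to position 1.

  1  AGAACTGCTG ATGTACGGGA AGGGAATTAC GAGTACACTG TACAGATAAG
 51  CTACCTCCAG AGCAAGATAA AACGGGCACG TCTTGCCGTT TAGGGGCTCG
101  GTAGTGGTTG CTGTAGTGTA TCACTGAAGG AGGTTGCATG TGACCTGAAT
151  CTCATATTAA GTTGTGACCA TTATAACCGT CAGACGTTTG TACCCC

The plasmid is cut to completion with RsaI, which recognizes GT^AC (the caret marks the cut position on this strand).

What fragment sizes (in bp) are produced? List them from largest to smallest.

150, 20, 19, 7 bp

RsaI sites (GTAC) start at positions 13, 33, 40, 190.
RsaI cuts after base 2 of each site, so after positions 14, 34, 41, 191.
Circular molecule, 4 cuts → 4 fragments:
  15–34 → 20 bp
  35–41 → 7 bp
  42–191 → 150 bp
  192–196 then 1–14 → 5 + 14 = 19 bp
Sorted largest to smallest: 150, 20, 19, 7 bp.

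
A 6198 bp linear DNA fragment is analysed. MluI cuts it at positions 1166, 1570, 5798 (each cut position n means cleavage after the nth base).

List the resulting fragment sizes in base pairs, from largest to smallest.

Linear molecule, 3 cuts → 4 fragments:
  1166 − 0 = 1166 bp
  1570 − 1166 = 404 bp
  5798 − 1570 = 4228 bp
  6198 − 5798 = 400 bp
Sorted largest to smallest: 4228, 1166, 404, 400 bp.

4228, 1166, 404, 400 bp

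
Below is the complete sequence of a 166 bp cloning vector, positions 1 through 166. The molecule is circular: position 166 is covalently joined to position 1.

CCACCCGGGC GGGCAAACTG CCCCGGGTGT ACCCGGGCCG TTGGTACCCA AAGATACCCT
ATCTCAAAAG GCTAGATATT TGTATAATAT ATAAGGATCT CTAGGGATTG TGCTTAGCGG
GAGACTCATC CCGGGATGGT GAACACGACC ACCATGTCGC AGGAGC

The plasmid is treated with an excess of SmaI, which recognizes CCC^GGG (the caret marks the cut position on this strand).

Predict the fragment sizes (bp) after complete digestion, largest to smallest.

98, 40, 18, 10 bp

SmaI sites (CCCGGG) start at positions 4, 22, 32, 130.
SmaI cuts after base 3 of each site, so after positions 6, 24, 34, 132.
Circular molecule, 4 cuts → 4 fragments:
  7–24 → 18 bp
  25–34 → 10 bp
  35–132 → 98 bp
  133–166 then 1–6 → 34 + 6 = 40 bp
Sorted largest to smallest: 98, 40, 18, 10 bp.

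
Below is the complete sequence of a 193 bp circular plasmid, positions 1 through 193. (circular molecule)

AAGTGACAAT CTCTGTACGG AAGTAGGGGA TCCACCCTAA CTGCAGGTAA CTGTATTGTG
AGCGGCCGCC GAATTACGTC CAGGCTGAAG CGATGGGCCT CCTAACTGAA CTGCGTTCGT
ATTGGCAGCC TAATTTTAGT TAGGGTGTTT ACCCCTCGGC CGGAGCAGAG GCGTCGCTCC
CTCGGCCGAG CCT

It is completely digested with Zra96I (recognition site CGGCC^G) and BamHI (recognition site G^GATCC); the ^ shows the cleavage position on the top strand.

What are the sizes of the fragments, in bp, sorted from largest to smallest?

Zra96I sites (CGGCCG) start at positions 63, 157, 183.
Zra96I cuts after base 5 of each site (before the last base), so after positions 67, 161, 187.
The BamHI site (GGATCC) starts at position 28.
BamHI cuts after the first base of each site, so after position 28.
Combined cut positions: 28, 67, 161, 187.
Circular molecule, 4 cuts → 4 fragments:
  29–67 → 39 bp
  68–161 → 94 bp
  162–187 → 26 bp
  188–193 then 1–28 → 6 + 28 = 34 bp
Sorted largest to smallest: 94, 39, 34, 26 bp.

94, 39, 34, 26 bp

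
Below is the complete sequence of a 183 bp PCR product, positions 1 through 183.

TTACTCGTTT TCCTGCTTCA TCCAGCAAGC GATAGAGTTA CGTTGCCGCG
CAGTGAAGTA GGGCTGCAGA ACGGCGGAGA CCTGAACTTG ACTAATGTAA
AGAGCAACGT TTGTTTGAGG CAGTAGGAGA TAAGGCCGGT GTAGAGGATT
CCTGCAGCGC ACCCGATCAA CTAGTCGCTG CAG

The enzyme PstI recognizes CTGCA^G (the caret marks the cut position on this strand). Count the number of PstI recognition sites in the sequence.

3

CTGCAG occurs starting at positions 64, 152, 178.
PstI cuts at 3 sites.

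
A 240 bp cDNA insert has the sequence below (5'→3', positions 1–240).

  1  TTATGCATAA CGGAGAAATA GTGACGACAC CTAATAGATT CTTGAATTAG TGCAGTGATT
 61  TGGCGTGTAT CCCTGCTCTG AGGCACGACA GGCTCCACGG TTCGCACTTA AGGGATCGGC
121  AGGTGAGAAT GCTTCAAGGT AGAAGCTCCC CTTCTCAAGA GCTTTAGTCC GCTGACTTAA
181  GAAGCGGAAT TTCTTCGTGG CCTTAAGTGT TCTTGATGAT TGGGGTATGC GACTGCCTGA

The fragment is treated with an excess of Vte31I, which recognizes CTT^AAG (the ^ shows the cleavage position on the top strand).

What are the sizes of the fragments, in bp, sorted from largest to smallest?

109, 69, 36, 26 bp

Vte31I sites (CTTAAG) start at positions 107, 176, 202.
Vte31I cuts after base 3 of each site, so after positions 109, 178, 204.
Linear molecule, 3 cuts → 4 fragments:
  1–109 → 109 bp
  110–178 → 69 bp
  179–204 → 26 bp
  205–240 → 36 bp
Sorted largest to smallest: 109, 69, 36, 26 bp.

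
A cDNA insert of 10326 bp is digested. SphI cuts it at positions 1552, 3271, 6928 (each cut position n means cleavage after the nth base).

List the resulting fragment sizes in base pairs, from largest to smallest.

Linear molecule, 3 cuts → 4 fragments:
  1552 − 0 = 1552 bp
  3271 − 1552 = 1719 bp
  6928 − 3271 = 3657 bp
  10326 − 6928 = 3398 bp
Sorted largest to smallest: 3657, 3398, 1719, 1552 bp.

3657, 3398, 1719, 1552 bp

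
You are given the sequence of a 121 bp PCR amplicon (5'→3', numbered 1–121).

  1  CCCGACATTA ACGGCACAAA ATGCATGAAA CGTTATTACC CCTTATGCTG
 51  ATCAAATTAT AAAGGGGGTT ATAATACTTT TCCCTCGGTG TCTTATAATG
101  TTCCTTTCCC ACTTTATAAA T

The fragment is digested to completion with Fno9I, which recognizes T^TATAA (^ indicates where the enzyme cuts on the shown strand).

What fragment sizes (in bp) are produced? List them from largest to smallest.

Fno9I sites (TTATAA) start at positions 57, 69, 93, 114.
Fno9I cuts after the first base of each site, so after positions 57, 69, 93, 114.
Linear molecule, 4 cuts → 5 fragments:
  1–57 → 57 bp
  58–69 → 12 bp
  70–93 → 24 bp
  94–114 → 21 bp
  115–121 → 7 bp
Sorted largest to smallest: 57, 24, 21, 12, 7 bp.

57, 24, 21, 12, 7 bp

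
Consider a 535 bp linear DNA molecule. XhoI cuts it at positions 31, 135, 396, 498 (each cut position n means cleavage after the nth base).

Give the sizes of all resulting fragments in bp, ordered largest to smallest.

261, 104, 102, 37, 31 bp

Linear molecule, 4 cuts → 5 fragments:
  31 − 0 = 31 bp
  135 − 31 = 104 bp
  396 − 135 = 261 bp
  498 − 396 = 102 bp
  535 − 498 = 37 bp
Sorted largest to smallest: 261, 104, 102, 37, 31 bp.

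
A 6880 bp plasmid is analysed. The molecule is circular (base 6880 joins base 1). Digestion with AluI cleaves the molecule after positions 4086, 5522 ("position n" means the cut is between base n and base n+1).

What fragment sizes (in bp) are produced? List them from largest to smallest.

Circular molecule, 2 cuts → 2 fragments:
  5522 − 4086 = 1436 bp
  wrap: 6880 − 5522 + 4086 = 5444 bp
Sorted largest to smallest: 5444, 1436 bp.

5444, 1436 bp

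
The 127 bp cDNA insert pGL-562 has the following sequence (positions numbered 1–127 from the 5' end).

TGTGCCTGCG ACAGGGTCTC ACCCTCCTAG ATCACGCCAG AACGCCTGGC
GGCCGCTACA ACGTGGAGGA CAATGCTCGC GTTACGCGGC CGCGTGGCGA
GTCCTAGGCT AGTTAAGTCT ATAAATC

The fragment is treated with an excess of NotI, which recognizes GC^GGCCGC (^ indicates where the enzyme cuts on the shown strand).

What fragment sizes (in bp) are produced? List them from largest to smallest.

NotI sites (GCGGCCGC) start at positions 49, 86.
NotI cuts after base 2 of each site, so after positions 50, 87.
Linear molecule, 2 cuts → 3 fragments:
  1–50 → 50 bp
  51–87 → 37 bp
  88–127 → 40 bp
Sorted largest to smallest: 50, 40, 37 bp.

50, 40, 37 bp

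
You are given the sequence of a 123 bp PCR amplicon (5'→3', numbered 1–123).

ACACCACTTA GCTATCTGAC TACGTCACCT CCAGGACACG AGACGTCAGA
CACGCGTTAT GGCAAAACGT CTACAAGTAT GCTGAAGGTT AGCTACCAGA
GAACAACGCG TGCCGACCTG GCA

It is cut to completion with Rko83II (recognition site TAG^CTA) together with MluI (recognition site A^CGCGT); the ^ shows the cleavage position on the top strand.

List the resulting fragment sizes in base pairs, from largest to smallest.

Rko83II sites (TAGCTA) start at positions 9, 90.
Rko83II cuts after base 3 of each site, so after positions 11, 92.
MluI sites (ACGCGT) start at positions 52, 106.
MluI cuts after the first base of each site, so after positions 52, 106.
Combined cut positions: 11, 52, 92, 106.
Linear molecule, 4 cuts → 5 fragments:
  1–11 → 11 bp
  12–52 → 41 bp
  53–92 → 40 bp
  93–106 → 14 bp
  107–123 → 17 bp
Sorted largest to smallest: 41, 40, 17, 14, 11 bp.

41, 40, 17, 14, 11 bp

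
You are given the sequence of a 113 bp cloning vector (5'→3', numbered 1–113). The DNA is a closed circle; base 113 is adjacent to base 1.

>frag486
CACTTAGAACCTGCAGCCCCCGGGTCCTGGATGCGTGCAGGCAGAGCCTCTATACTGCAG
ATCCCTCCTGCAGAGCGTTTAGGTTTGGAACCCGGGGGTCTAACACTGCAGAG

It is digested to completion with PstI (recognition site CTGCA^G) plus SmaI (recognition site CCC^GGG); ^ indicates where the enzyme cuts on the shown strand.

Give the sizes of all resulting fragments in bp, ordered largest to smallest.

PstI sites (CTGCAG) start at positions 11, 55, 68, 106.
PstI cuts after base 5 of each site (before the last base), so after positions 15, 59, 72, 110.
SmaI sites (CCCGGG) start at positions 19, 91.
SmaI cuts after base 3 of each site, so after positions 21, 93.
Combined cut positions: 15, 21, 59, 72, 93, 110.
Circular molecule, 6 cuts → 6 fragments:
  16–21 → 6 bp
  22–59 → 38 bp
  60–72 → 13 bp
  73–93 → 21 bp
  94–110 → 17 bp
  111–113 then 1–15 → 3 + 15 = 18 bp
Sorted largest to smallest: 38, 21, 18, 17, 13, 6 bp.

38, 21, 18, 17, 13, 6 bp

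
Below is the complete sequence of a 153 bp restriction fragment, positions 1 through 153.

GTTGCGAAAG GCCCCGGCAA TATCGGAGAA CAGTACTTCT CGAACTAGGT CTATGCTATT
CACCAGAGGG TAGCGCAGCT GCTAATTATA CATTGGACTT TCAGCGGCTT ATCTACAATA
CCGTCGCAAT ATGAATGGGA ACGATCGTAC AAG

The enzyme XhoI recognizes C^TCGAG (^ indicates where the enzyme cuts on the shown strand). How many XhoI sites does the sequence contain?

No occurrence of CTCGAG is present in the sequence.
XhoI does not cut: 0 sites.

0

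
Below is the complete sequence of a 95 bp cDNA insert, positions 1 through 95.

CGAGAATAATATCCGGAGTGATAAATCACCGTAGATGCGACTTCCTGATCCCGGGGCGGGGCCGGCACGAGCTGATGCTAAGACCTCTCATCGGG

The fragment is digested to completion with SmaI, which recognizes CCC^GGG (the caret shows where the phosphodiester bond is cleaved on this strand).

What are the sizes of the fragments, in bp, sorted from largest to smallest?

The SmaI site (CCCGGG) starts at position 50.
SmaI cuts after base 3 of each site, so after position 52.
Linear molecule, 1 cut → 2 fragments:
  1–52 → 52 bp
  53–95 → 43 bp
Sorted largest to smallest: 52, 43 bp.

52, 43 bp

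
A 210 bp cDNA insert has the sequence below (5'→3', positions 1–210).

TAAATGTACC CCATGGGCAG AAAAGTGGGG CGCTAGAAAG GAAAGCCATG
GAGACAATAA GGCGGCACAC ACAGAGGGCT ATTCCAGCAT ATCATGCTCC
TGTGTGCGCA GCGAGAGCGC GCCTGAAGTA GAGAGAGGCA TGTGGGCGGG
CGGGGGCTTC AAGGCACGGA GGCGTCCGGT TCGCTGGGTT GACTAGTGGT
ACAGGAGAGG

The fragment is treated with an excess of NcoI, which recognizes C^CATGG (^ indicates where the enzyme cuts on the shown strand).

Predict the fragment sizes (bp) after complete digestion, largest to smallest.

NcoI sites (CCATGG) start at positions 11, 46.
NcoI cuts after the first base of each site, so after positions 11, 46.
Linear molecule, 2 cuts → 3 fragments:
  1–11 → 11 bp
  12–46 → 35 bp
  47–210 → 164 bp
Sorted largest to smallest: 164, 35, 11 bp.

164, 35, 11 bp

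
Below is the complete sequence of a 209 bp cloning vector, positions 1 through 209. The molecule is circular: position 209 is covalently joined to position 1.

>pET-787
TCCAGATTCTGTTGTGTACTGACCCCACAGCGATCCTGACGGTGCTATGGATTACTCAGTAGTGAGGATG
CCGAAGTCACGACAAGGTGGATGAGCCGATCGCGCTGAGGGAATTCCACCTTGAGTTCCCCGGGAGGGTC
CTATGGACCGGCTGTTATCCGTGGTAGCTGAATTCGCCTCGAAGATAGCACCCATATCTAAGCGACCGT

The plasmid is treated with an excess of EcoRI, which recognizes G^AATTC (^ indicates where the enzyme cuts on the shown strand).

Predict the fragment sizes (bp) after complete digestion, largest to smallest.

EcoRI sites (GAATTC) start at positions 111, 170.
EcoRI cuts after the first base of each site, so after positions 111, 170.
Circular molecule, 2 cuts → 2 fragments:
  112–170 → 59 bp
  171–209 then 1–111 → 39 + 111 = 150 bp
Sorted largest to smallest: 150, 59 bp.

150, 59 bp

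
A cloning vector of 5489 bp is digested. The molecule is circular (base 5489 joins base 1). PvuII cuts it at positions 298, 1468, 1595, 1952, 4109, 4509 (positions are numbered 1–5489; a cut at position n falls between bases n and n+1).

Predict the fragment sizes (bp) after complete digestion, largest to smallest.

Circular molecule, 6 cuts → 6 fragments:
  1468 − 298 = 1170 bp
  1595 − 1468 = 127 bp
  1952 − 1595 = 357 bp
  4109 − 1952 = 2157 bp
  4509 − 4109 = 400 bp
  wrap: 5489 − 4509 + 298 = 1278 bp
Sorted largest to smallest: 2157, 1278, 1170, 400, 357, 127 bp.

2157, 1278, 1170, 400, 357, 127 bp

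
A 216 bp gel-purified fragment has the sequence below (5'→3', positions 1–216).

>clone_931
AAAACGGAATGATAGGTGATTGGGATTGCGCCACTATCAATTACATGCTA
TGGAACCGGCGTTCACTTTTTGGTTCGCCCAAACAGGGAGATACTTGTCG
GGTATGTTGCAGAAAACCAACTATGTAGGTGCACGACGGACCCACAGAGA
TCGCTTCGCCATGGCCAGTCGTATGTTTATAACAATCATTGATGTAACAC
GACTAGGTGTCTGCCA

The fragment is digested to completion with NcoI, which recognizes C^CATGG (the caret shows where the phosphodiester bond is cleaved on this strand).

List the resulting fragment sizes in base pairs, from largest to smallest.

The NcoI site (CCATGG) starts at position 159.
NcoI cuts after the first base of each site, so after position 159.
Linear molecule, 1 cut → 2 fragments:
  1–159 → 159 bp
  160–216 → 57 bp
Sorted largest to smallest: 159, 57 bp.

159, 57 bp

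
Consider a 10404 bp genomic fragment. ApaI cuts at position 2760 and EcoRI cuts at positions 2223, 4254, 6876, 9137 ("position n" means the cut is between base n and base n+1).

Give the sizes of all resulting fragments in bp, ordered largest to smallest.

2622, 2261, 2223, 1494, 1267, 537 bp

Combined cut positions (sorted): 2223, 2760, 4254, 6876, 9137.
Linear molecule, 5 cuts → 6 fragments:
  2223 − 0 = 2223 bp
  2760 − 2223 = 537 bp
  4254 − 2760 = 1494 bp
  6876 − 4254 = 2622 bp
  9137 − 6876 = 2261 bp
  10404 − 9137 = 1267 bp
Sorted largest to smallest: 2622, 2261, 2223, 1494, 1267, 537 bp.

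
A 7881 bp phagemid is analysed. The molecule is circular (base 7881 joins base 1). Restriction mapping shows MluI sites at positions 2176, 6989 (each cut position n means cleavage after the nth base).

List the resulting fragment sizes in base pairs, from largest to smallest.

4813, 3068 bp

Circular molecule, 2 cuts → 2 fragments:
  6989 − 2176 = 4813 bp
  wrap: 7881 − 6989 + 2176 = 3068 bp
Sorted largest to smallest: 4813, 3068 bp.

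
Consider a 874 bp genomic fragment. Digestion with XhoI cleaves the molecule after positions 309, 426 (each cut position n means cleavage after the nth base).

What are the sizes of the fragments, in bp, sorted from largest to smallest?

448, 309, 117 bp

Linear molecule, 2 cuts → 3 fragments:
  309 − 0 = 309 bp
  426 − 309 = 117 bp
  874 − 426 = 448 bp
Sorted largest to smallest: 448, 309, 117 bp.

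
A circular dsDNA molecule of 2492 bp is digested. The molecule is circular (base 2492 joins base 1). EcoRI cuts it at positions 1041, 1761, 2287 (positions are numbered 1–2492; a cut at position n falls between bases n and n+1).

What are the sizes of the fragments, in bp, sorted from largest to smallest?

1246, 720, 526 bp

Circular molecule, 3 cuts → 3 fragments:
  1761 − 1041 = 720 bp
  2287 − 1761 = 526 bp
  wrap: 2492 − 2287 + 1041 = 1246 bp
Sorted largest to smallest: 1246, 720, 526 bp.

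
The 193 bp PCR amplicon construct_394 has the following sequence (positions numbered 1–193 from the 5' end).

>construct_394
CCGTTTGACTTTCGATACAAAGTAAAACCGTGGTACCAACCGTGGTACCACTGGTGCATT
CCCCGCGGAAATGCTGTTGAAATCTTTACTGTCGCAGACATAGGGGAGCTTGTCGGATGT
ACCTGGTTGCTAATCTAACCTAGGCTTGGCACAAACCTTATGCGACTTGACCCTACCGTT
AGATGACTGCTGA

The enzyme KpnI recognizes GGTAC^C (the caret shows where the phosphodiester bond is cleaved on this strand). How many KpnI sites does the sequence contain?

GGTACC occurs starting at positions 32, 44.
KpnI cuts at 2 sites.

2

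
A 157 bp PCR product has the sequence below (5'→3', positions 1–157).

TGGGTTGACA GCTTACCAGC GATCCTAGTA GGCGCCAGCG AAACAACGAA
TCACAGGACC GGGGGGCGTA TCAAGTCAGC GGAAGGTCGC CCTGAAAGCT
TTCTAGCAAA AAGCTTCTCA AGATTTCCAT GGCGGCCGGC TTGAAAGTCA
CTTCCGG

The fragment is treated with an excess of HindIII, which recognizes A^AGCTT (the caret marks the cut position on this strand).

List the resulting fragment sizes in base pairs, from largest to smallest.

96, 46, 15 bp

HindIII sites (AAGCTT) start at positions 96, 111.
HindIII cuts after the first base of each site, so after positions 96, 111.
Linear molecule, 2 cuts → 3 fragments:
  1–96 → 96 bp
  97–111 → 15 bp
  112–157 → 46 bp
Sorted largest to smallest: 96, 46, 15 bp.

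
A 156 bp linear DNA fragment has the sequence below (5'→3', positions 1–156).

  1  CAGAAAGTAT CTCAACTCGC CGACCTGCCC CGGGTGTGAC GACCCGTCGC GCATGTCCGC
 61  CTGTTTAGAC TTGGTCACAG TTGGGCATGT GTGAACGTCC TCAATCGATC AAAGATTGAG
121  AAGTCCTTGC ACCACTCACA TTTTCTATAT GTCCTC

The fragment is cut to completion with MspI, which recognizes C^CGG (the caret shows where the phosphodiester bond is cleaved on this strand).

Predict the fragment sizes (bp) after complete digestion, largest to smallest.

The MspI site (CCGG) starts at position 30.
MspI cuts after the first base of each site, so after position 30.
Linear molecule, 1 cut → 2 fragments:
  1–30 → 30 bp
  31–156 → 126 bp
Sorted largest to smallest: 126, 30 bp.

126, 30 bp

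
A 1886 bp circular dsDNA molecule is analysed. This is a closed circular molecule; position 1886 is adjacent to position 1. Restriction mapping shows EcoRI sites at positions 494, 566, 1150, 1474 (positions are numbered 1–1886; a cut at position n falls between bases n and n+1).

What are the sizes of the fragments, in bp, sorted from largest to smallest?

906, 584, 324, 72 bp

Circular molecule, 4 cuts → 4 fragments:
  566 − 494 = 72 bp
  1150 − 566 = 584 bp
  1474 − 1150 = 324 bp
  wrap: 1886 − 1474 + 494 = 906 bp
Sorted largest to smallest: 906, 584, 324, 72 bp.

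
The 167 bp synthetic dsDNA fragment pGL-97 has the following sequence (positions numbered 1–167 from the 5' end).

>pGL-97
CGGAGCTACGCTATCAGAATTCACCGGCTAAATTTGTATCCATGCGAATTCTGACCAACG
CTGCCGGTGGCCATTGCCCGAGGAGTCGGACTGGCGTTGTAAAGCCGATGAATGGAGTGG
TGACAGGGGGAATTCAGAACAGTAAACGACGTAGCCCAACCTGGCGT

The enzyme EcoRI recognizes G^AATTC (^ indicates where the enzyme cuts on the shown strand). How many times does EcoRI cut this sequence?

3

GAATTC occurs starting at positions 17, 46, 130.
EcoRI cuts at 3 sites.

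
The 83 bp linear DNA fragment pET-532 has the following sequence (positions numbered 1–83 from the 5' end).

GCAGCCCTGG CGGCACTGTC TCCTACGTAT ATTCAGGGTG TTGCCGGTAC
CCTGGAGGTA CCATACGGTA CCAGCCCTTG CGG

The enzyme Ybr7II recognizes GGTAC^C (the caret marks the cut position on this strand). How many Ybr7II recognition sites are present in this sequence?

3

GGTACC occurs starting at positions 46, 57, 67.
Ybr7II cuts at 3 sites.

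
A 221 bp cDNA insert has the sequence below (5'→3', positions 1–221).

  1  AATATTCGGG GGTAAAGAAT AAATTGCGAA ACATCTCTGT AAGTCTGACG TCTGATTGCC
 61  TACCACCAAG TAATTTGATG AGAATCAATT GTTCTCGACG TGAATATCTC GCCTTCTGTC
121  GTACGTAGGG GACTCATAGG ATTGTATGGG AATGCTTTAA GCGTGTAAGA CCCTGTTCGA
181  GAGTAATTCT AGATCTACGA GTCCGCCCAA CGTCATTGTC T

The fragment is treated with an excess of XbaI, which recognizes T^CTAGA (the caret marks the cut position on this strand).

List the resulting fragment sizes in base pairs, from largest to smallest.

The XbaI site (TCTAGA) starts at position 188.
XbaI cuts after the first base of each site, so after position 188.
Linear molecule, 1 cut → 2 fragments:
  1–188 → 188 bp
  189–221 → 33 bp
Sorted largest to smallest: 188, 33 bp.

188, 33 bp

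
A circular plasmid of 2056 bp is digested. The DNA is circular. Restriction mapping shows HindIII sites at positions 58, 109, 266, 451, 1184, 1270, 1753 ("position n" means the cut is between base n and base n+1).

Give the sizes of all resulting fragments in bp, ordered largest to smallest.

Circular molecule, 7 cuts → 7 fragments:
  109 − 58 = 51 bp
  266 − 109 = 157 bp
  451 − 266 = 185 bp
  1184 − 451 = 733 bp
  1270 − 1184 = 86 bp
  1753 − 1270 = 483 bp
  wrap: 2056 − 1753 + 58 = 361 bp
Sorted largest to smallest: 733, 483, 361, 185, 157, 86, 51 bp.

733, 483, 361, 185, 157, 86, 51 bp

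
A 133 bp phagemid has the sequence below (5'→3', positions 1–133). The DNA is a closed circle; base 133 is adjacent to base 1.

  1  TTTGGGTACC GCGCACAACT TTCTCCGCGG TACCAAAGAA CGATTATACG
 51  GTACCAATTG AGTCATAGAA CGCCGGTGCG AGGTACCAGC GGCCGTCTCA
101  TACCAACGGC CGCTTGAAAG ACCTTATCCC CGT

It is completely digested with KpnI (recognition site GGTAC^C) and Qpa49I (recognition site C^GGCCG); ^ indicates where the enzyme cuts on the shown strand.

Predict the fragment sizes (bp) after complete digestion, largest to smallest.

35, 32, 24, 21, 17, 4 bp

KpnI sites (GGTACC) start at positions 5, 29, 50, 82.
KpnI cuts after base 5 of each site (before the last base), so after positions 9, 33, 54, 86.
Qpa49I sites (CGGCCG) start at positions 90, 107.
Qpa49I cuts after the first base of each site, so after positions 90, 107.
Combined cut positions: 9, 33, 54, 86, 90, 107.
Circular molecule, 6 cuts → 6 fragments:
  10–33 → 24 bp
  34–54 → 21 bp
  55–86 → 32 bp
  87–90 → 4 bp
  91–107 → 17 bp
  108–133 then 1–9 → 26 + 9 = 35 bp
Sorted largest to smallest: 35, 32, 24, 21, 17, 4 bp.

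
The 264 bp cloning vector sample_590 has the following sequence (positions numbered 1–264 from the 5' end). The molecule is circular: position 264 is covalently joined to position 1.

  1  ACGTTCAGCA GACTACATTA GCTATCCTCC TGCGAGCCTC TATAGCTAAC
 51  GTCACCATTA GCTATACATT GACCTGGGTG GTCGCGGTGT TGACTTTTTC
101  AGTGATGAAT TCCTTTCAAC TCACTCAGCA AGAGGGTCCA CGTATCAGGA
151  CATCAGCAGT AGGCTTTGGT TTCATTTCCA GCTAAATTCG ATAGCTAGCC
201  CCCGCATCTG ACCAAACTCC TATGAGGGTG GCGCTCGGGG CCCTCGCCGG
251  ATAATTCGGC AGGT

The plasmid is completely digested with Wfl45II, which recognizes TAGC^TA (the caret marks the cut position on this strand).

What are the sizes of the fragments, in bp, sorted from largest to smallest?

Wfl45II sites (TAGCTA) start at positions 19, 43, 59, 192.
Wfl45II cuts after base 4 of each site, so after positions 22, 46, 62, 195.
Circular molecule, 4 cuts → 4 fragments:
  23–46 → 24 bp
  47–62 → 16 bp
  63–195 → 133 bp
  196–264 then 1–22 → 69 + 22 = 91 bp
Sorted largest to smallest: 133, 91, 24, 16 bp.

133, 91, 24, 16 bp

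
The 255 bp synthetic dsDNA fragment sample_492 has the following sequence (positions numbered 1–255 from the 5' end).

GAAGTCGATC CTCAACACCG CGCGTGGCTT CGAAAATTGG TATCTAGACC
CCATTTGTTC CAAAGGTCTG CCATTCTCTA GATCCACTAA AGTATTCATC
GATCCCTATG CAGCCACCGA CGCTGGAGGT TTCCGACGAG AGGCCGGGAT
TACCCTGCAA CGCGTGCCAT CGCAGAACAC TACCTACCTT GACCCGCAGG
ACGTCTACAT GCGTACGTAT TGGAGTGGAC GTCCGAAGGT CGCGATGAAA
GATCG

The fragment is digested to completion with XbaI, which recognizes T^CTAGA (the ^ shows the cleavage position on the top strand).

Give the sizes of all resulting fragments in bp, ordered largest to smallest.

178, 43, 34 bp

XbaI sites (TCTAGA) start at positions 43, 77.
XbaI cuts after the first base of each site, so after positions 43, 77.
Linear molecule, 2 cuts → 3 fragments:
  1–43 → 43 bp
  44–77 → 34 bp
  78–255 → 178 bp
Sorted largest to smallest: 178, 43, 34 bp.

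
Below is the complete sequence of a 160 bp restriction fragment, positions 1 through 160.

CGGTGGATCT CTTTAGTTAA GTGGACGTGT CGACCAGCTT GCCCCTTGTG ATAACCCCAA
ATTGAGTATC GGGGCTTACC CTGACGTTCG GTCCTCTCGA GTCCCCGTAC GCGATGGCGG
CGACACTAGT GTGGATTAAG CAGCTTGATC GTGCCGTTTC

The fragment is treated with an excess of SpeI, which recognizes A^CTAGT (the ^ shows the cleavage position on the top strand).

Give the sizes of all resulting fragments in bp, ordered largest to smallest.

The SpeI site (ACTAGT) starts at position 125.
SpeI cuts after the first base of each site, so after position 125.
Linear molecule, 1 cut → 2 fragments:
  1–125 → 125 bp
  126–160 → 35 bp
Sorted largest to smallest: 125, 35 bp.

125, 35 bp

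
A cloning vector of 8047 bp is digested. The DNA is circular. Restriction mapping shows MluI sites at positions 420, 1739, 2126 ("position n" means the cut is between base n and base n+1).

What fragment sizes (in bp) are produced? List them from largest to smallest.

6341, 1319, 387 bp

Circular molecule, 3 cuts → 3 fragments:
  1739 − 420 = 1319 bp
  2126 − 1739 = 387 bp
  wrap: 8047 − 2126 + 420 = 6341 bp
Sorted largest to smallest: 6341, 1319, 387 bp.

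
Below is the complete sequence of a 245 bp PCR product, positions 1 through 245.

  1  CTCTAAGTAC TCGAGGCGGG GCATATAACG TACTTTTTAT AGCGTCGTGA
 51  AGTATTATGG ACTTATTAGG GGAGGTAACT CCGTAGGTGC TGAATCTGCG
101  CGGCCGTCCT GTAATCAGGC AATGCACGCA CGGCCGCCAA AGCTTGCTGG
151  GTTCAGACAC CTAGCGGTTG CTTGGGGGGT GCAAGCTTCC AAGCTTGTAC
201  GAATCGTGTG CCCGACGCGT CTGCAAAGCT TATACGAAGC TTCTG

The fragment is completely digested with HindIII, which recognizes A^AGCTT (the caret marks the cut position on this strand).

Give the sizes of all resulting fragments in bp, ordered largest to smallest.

140, 43, 35, 11, 8, 8 bp

HindIII sites (AAGCTT) start at positions 140, 183, 191, 226, 237.
HindIII cuts after the first base of each site, so after positions 140, 183, 191, 226, 237.
Linear molecule, 5 cuts → 6 fragments:
  1–140 → 140 bp
  141–183 → 43 bp
  184–191 → 8 bp
  192–226 → 35 bp
  227–237 → 11 bp
  238–245 → 8 bp
Sorted largest to smallest: 140, 43, 35, 11, 8, 8 bp.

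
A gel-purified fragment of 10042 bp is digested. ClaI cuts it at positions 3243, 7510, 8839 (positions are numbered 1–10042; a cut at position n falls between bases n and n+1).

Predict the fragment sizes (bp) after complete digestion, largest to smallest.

4267, 3243, 1329, 1203 bp

Linear molecule, 3 cuts → 4 fragments:
  3243 − 0 = 3243 bp
  7510 − 3243 = 4267 bp
  8839 − 7510 = 1329 bp
  10042 − 8839 = 1203 bp
Sorted largest to smallest: 4267, 3243, 1329, 1203 bp.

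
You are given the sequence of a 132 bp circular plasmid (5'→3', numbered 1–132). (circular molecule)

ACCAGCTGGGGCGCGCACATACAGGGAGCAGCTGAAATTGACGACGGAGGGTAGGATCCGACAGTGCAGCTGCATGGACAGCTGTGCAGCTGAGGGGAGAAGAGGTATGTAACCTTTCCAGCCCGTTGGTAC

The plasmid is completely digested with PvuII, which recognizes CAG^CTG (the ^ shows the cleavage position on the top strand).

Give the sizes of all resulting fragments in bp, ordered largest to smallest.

48, 38, 26, 12, 8 bp

PvuII sites (CAGCTG) start at positions 3, 29, 67, 79, 87.
PvuII cuts after base 3 of each site, so after positions 5, 31, 69, 81, 89.
Circular molecule, 5 cuts → 5 fragments:
  6–31 → 26 bp
  32–69 → 38 bp
  70–81 → 12 bp
  82–89 → 8 bp
  90–132 then 1–5 → 43 + 5 = 48 bp
Sorted largest to smallest: 48, 38, 26, 12, 8 bp.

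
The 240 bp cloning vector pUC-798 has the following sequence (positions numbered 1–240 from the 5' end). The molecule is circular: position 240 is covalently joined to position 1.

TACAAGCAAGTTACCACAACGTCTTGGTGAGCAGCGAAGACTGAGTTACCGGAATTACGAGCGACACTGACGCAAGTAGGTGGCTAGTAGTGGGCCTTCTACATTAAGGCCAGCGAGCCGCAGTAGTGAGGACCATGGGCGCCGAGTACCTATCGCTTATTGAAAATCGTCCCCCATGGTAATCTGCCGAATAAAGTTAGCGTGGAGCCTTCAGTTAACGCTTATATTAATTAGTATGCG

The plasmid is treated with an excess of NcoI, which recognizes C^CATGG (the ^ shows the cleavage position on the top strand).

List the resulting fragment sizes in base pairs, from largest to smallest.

199, 41 bp

NcoI sites (CCATGG) start at positions 133, 174.
NcoI cuts after the first base of each site, so after positions 133, 174.
Circular molecule, 2 cuts → 2 fragments:
  134–174 → 41 bp
  175–240 then 1–133 → 66 + 133 = 199 bp
Sorted largest to smallest: 199, 41 bp.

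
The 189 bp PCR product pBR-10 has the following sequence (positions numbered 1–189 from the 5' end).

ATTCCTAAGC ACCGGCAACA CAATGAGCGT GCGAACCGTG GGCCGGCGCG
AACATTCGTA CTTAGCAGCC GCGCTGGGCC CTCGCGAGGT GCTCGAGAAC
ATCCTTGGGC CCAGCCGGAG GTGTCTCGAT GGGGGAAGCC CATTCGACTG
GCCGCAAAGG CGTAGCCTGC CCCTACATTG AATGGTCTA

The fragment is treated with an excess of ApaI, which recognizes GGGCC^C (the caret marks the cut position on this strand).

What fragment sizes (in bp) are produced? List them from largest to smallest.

ApaI sites (GGGCCC) start at positions 76, 107.
ApaI cuts after base 5 of each site (before the last base), so after positions 80, 111.
Linear molecule, 2 cuts → 3 fragments:
  1–80 → 80 bp
  81–111 → 31 bp
  112–189 → 78 bp
Sorted largest to smallest: 80, 78, 31 bp.

80, 78, 31 bp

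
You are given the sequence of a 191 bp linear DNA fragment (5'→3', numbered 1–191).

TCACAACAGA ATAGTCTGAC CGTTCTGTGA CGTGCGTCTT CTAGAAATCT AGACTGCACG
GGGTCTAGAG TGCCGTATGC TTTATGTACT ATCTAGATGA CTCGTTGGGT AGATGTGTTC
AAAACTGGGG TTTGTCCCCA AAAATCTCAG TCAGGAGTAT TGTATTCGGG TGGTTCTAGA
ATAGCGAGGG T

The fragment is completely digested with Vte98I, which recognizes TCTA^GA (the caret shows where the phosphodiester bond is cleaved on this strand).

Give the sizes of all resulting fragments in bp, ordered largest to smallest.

Vte98I sites (TCTAGA) start at positions 40, 48, 64, 92, 175.
Vte98I cuts after base 4 of each site, so after positions 43, 51, 67, 95, 178.
Linear molecule, 5 cuts → 6 fragments:
  1–43 → 43 bp
  44–51 → 8 bp
  52–67 → 16 bp
  68–95 → 28 bp
  96–178 → 83 bp
  179–191 → 13 bp
Sorted largest to smallest: 83, 43, 28, 16, 13, 8 bp.

83, 43, 28, 16, 13, 8 bp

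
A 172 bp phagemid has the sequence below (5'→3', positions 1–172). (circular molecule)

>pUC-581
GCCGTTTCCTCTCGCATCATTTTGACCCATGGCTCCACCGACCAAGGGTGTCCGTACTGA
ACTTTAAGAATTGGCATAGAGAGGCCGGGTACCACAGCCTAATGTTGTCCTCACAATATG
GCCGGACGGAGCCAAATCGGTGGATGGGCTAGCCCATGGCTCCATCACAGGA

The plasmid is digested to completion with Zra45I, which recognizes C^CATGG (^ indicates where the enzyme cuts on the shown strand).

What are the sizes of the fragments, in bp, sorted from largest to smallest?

Zra45I sites (CCATGG) start at positions 27, 154.
Zra45I cuts after the first base of each site, so after positions 27, 154.
Circular molecule, 2 cuts → 2 fragments:
  28–154 → 127 bp
  155–172 then 1–27 → 18 + 27 = 45 bp
Sorted largest to smallest: 127, 45 bp.

127, 45 bp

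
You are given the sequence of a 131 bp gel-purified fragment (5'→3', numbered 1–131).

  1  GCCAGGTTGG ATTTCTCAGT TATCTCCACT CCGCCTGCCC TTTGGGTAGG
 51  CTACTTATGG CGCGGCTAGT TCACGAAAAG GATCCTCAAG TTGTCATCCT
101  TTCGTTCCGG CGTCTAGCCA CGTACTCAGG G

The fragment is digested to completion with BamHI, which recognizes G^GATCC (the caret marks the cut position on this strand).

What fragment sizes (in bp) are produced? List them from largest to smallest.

The BamHI site (GGATCC) starts at position 80.
BamHI cuts after the first base of each site, so after position 80.
Linear molecule, 1 cut → 2 fragments:
  1–80 → 80 bp
  81–131 → 51 bp
Sorted largest to smallest: 80, 51 bp.

80, 51 bp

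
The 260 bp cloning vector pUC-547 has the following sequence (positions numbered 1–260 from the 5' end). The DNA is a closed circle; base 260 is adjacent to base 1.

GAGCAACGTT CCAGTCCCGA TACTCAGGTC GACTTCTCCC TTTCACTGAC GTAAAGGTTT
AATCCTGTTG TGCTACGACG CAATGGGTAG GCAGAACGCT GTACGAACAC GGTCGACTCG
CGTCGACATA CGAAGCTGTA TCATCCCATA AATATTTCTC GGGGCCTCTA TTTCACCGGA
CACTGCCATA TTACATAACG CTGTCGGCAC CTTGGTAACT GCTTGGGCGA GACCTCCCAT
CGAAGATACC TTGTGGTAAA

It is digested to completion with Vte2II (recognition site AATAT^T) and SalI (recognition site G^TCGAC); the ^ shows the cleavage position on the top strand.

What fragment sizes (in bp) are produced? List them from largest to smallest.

133, 84, 33, 10 bp

The Vte2II site (AATATT) starts at position 151.
Vte2II cuts after base 5 of each site (before the last base), so after position 155.
SalI sites (GTCGAC) start at positions 28, 112, 122.
SalI cuts after the first base of each site, so after positions 28, 112, 122.
Combined cut positions: 28, 112, 122, 155.
Circular molecule, 4 cuts → 4 fragments:
  29–112 → 84 bp
  113–122 → 10 bp
  123–155 → 33 bp
  156–260 then 1–28 → 105 + 28 = 133 bp
Sorted largest to smallest: 133, 84, 33, 10 bp.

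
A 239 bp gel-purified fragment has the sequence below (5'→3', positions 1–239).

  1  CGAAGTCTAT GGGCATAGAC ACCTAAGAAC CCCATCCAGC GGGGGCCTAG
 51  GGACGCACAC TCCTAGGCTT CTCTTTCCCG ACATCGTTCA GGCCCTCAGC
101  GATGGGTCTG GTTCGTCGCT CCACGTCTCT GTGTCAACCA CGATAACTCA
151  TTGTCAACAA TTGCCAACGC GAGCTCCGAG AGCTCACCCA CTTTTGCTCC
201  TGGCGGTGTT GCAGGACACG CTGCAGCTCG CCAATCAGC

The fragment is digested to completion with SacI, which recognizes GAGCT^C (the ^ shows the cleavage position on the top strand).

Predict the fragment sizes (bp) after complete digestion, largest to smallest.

SacI sites (GAGCTC) start at positions 171, 180.
SacI cuts after base 5 of each site (before the last base), so after positions 175, 184.
Linear molecule, 2 cuts → 3 fragments:
  1–175 → 175 bp
  176–184 → 9 bp
  185–239 → 55 bp
Sorted largest to smallest: 175, 55, 9 bp.

175, 55, 9 bp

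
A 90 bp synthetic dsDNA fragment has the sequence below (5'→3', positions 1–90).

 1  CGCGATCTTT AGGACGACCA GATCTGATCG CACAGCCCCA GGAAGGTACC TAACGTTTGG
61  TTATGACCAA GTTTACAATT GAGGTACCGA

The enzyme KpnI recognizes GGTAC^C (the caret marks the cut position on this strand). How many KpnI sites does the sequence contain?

2

GGTACC occurs starting at positions 45, 83.
KpnI cuts at 2 sites.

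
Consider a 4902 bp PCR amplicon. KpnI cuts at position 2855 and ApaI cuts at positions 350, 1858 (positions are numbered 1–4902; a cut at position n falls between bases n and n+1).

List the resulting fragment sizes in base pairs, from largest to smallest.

2047, 1508, 997, 350 bp

Combined cut positions (sorted): 350, 1858, 2855.
Linear molecule, 3 cuts → 4 fragments:
  350 − 0 = 350 bp
  1858 − 350 = 1508 bp
  2855 − 1858 = 997 bp
  4902 − 2855 = 2047 bp
Sorted largest to smallest: 2047, 1508, 997, 350 bp.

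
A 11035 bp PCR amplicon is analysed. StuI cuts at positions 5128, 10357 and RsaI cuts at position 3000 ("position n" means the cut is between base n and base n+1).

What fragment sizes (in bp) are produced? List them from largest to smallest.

Combined cut positions (sorted): 3000, 5128, 10357.
Linear molecule, 3 cuts → 4 fragments:
  3000 − 0 = 3000 bp
  5128 − 3000 = 2128 bp
  10357 − 5128 = 5229 bp
  11035 − 10357 = 678 bp
Sorted largest to smallest: 5229, 3000, 2128, 678 bp.

5229, 3000, 2128, 678 bp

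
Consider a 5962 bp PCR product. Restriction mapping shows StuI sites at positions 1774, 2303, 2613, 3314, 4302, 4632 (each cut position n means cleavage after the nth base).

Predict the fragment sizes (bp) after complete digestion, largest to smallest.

1774, 1330, 988, 701, 529, 330, 310 bp

Linear molecule, 6 cuts → 7 fragments:
  1774 − 0 = 1774 bp
  2303 − 1774 = 529 bp
  2613 − 2303 = 310 bp
  3314 − 2613 = 701 bp
  4302 − 3314 = 988 bp
  4632 − 4302 = 330 bp
  5962 − 4632 = 1330 bp
Sorted largest to smallest: 1774, 1330, 988, 701, 529, 330, 310 bp.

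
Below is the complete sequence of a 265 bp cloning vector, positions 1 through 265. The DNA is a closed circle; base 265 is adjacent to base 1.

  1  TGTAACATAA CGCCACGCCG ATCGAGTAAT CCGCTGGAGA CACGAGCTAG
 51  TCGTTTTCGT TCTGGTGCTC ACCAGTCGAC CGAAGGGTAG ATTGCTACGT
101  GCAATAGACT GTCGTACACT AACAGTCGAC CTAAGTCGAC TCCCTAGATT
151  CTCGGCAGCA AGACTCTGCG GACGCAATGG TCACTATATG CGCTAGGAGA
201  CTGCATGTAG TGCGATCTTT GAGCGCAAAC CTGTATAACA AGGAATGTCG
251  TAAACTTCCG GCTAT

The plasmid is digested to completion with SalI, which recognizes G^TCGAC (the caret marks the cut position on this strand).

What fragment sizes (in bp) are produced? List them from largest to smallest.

205, 50, 10 bp

SalI sites (GTCGAC) start at positions 75, 125, 135.
SalI cuts after the first base of each site, so after positions 75, 125, 135.
Circular molecule, 3 cuts → 3 fragments:
  76–125 → 50 bp
  126–135 → 10 bp
  136–265 then 1–75 → 130 + 75 = 205 bp
Sorted largest to smallest: 205, 50, 10 bp.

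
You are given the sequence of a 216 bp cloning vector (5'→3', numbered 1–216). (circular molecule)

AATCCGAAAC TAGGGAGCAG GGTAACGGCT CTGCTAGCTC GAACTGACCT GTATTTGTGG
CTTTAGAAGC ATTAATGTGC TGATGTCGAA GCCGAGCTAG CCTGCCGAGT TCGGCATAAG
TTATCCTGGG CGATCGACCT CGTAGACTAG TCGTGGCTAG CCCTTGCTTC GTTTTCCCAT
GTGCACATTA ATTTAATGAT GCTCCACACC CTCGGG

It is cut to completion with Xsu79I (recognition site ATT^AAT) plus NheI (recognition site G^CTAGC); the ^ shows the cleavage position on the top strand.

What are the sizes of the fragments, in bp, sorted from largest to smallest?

60, 60, 40, 33, 23 bp

Xsu79I sites (ATTAAT) start at positions 71, 187.
Xsu79I cuts after base 3 of each site, so after positions 73, 189.
NheI sites (GCTAGC) start at positions 33, 96, 156.
NheI cuts after the first base of each site, so after positions 33, 96, 156.
Combined cut positions: 33, 73, 96, 156, 189.
Circular molecule, 5 cuts → 5 fragments:
  34–73 → 40 bp
  74–96 → 23 bp
  97–156 → 60 bp
  157–189 → 33 bp
  190–216 then 1–33 → 27 + 33 = 60 bp
Sorted largest to smallest: 60, 60, 40, 33, 23 bp.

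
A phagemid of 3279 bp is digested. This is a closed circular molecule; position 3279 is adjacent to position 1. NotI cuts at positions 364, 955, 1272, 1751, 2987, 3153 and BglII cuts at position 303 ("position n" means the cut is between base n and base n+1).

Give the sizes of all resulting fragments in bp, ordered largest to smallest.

Combined cut positions (sorted): 303, 364, 955, 1272, 1751, 2987, 3153.
Circular molecule, 7 cuts → 7 fragments:
  364 − 303 = 61 bp
  955 − 364 = 591 bp
  1272 − 955 = 317 bp
  1751 − 1272 = 479 bp
  2987 − 1751 = 1236 bp
  3153 − 2987 = 166 bp
  wrap: 3279 − 3153 + 303 = 429 bp
Sorted largest to smallest: 1236, 591, 479, 429, 317, 166, 61 bp.

1236, 591, 479, 429, 317, 166, 61 bp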